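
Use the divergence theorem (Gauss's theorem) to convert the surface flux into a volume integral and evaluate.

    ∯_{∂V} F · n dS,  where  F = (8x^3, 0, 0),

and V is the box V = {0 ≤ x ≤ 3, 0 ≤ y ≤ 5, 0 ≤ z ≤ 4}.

By the divergence theorem,

    ∯_{∂V} F · n dS = ∭_V (∇ · F) dV.

Compute the divergence:
    ∇ · F = ∂F_x/∂x + ∂F_y/∂y + ∂F_z/∂z = 24x^2 + 0 + 0 = 24x^2.

V is a rectangular box, so dV = dx dy dz with 0 ≤ x ≤ 3, 0 ≤ y ≤ 5, 0 ≤ z ≤ 4.

Integrate (24x^2) over V as an iterated integral:

    ∭_V (∇·F) dV = ∫_0^{3} ∫_0^{5} ∫_0^{4} (24x^2) dz dy dx.

Inner (z from 0 to 4): 96x^2.
Middle (y from 0 to 5): 480x^2.
Outer (x from 0 to 3): 4320.

Therefore ∯_{∂V} F · n dS = 4320.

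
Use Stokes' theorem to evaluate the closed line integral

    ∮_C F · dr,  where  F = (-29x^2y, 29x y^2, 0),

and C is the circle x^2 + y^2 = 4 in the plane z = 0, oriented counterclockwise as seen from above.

Let S be the flat disk x^2 + y^2 ≤ 4 in the plane z = 0, with upward unit normal n̂ = ẑ. By Stokes' theorem,

    ∮_C F · dr = ∬_S (∇ × F) · n̂ dS = ∬_D (curl F)_z dA,

where D is the disk x^2 + y^2 ≤ 4.

Compute the curl of F = (-29x^2y, 29x y^2, 0):
    (∇ × F)_x = ∂F_z/∂y - ∂F_y/∂z = 0,
    (∇ × F)_y = ∂F_x/∂z - ∂F_z/∂x = 0,
    (∇ × F)_z = ∂F_y/∂x - ∂F_x/∂y = 29x^2 + 29y^2.

On z = 0, (curl F)_z = 29x^2 + 29y^2.

Convert to polar (x = r cos θ, y = r sin θ, dA = r dr dθ); the integrand becomes 29r^2, so

    ∬_D (curl F)_z dA = ∫_0^{2π} ∫_0^{2} (29r^2) · r dr dθ.

Inner (r from 0 to 2): 116.
Outer (θ from 0 to 2π): 232π.

Therefore ∮_C F · dr = 232π.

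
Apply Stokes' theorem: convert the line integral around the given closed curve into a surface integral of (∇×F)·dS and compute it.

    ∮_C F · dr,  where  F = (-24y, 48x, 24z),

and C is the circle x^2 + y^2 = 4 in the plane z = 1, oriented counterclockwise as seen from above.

Let S be the flat disk x^2 + y^2 ≤ 4 in the plane z = 1, with upward unit normal n̂ = ẑ. By Stokes' theorem,

    ∮_C F · dr = ∬_S (∇ × F) · n̂ dS = ∬_D (curl F)_z dA,

where D is the disk x^2 + y^2 ≤ 4.

Compute the curl of F = (-24y, 48x, 24z):
    (∇ × F)_x = ∂F_z/∂y - ∂F_y/∂z = 0,
    (∇ × F)_y = ∂F_x/∂z - ∂F_z/∂x = 0,
    (∇ × F)_z = ∂F_y/∂x - ∂F_x/∂y = 72.

On z = 1, (curl F)_z = 72.

Convert to polar (x = r cos θ, y = r sin θ, dA = r dr dθ); the integrand becomes 72, so

    ∬_D (curl F)_z dA = ∫_0^{2π} ∫_0^{2} (72) · r dr dθ.

Inner (r from 0 to 2): 144.
Outer (θ from 0 to 2π): 288π.

Therefore ∮_C F · dr = 288π.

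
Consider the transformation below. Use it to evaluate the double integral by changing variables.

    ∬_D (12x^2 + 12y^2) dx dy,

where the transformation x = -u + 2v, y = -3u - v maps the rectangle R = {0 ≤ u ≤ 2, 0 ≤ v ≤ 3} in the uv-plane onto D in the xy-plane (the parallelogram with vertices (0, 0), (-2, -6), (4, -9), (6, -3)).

Compute the Jacobian determinant of (x, y) with respect to (u, v):

    ∂(x,y)/∂(u,v) = | -1  2 | = (-1)(-1) - (2)(-3) = 7.
                   | -3  -1 |

Its absolute value is |J| = 7 (the area scaling factor).

Substituting x = -u + 2v, y = -3u - v into the integrand,

    12x^2 + 12y^2 → 120u^2 + 24u v + 60v^2,

so the integral becomes

    ∬_R (120u^2 + 24u v + 60v^2) · |J| du dv = ∫_0^2 ∫_0^3 (840u^2 + 168u v + 420v^2) dv du.

Inner (v): 2520u^2 + 756u + 3780.
Outer (u): 15792.

Therefore ∬_D (12x^2 + 12y^2) dx dy = 15792.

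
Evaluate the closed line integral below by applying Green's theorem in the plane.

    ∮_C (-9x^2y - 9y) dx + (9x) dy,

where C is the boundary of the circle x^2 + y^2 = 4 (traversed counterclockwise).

Green's theorem converts the closed line integral into a double integral over the enclosed region D:

    ∮_C P dx + Q dy = ∬_D (∂Q/∂x - ∂P/∂y) dA.

Here P = -9x^2y - 9y, Q = 9x, so

    ∂Q/∂x = 9,    ∂P/∂y = -9x^2 - 9,
    ∂Q/∂x - ∂P/∂y = 9x^2 + 18.

D is the region x^2 + y^2 ≤ 4. Evaluating the double integral:

In polar coordinates (x = r cos θ, y = r sin θ, dA = r dr dθ) the integrand becomes 9r^2cos(θ)^2 + 18, so

    ∬_D (9x^2 + 18) dA = ∫_0^{2π} ∫_0^{2} (9r^2cos(θ)^2 + 18) · r dr dθ.

Inner (r from 0 to 2): 36cos(θ)^2 + 36.
Outer (θ from 0 to 2π): 108π.

Therefore ∮_C P dx + Q dy = 108π.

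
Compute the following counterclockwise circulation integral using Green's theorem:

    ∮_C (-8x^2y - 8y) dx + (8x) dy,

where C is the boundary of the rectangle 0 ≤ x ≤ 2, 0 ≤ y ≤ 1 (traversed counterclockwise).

Green's theorem converts the closed line integral into a double integral over the enclosed region D:

    ∮_C P dx + Q dy = ∬_D (∂Q/∂x - ∂P/∂y) dA.

Here P = -8x^2y - 8y, Q = 8x, so

    ∂Q/∂x = 8,    ∂P/∂y = -8x^2 - 8,
    ∂Q/∂x - ∂P/∂y = 8x^2 + 16.

D is the region 0 ≤ x ≤ 2, 0 ≤ y ≤ 1. Evaluating the double integral:

    ∬_D (8x^2 + 16) dA = ∫_0^{2} ∫_0^{1} (8x^2 + 16) dy dx.

Inner (y from 0 to 1): 8x^2 + 16.
Outer (x from 0 to 2): 160/3.

Therefore ∮_C P dx + Q dy = 160/3.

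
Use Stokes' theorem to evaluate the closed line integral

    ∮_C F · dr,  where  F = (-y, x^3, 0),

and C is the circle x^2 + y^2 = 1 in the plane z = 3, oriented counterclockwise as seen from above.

Let S be the flat disk x^2 + y^2 ≤ 1 in the plane z = 3, with upward unit normal n̂ = ẑ. By Stokes' theorem,

    ∮_C F · dr = ∬_S (∇ × F) · n̂ dS = ∬_D (curl F)_z dA,

where D is the disk x^2 + y^2 ≤ 1.

Compute the curl of F = (-y, x^3, 0):
    (∇ × F)_x = ∂F_z/∂y - ∂F_y/∂z = 0,
    (∇ × F)_y = ∂F_x/∂z - ∂F_z/∂x = 0,
    (∇ × F)_z = ∂F_y/∂x - ∂F_x/∂y = 3x^2 + 1.

On z = 3, (curl F)_z = 3x^2 + 1.

Convert to polar (x = r cos θ, y = r sin θ, dA = r dr dθ); the integrand becomes 3r^2cos(θ)^2 + 1, so

    ∬_D (curl F)_z dA = ∫_0^{2π} ∫_0^{1} (3r^2cos(θ)^2 + 1) · r dr dθ.

Inner (r from 0 to 1): 3cos(θ)^2/4 + 1/2.
Outer (θ from 0 to 2π): 7π/4.

Therefore ∮_C F · dr = 7π/4.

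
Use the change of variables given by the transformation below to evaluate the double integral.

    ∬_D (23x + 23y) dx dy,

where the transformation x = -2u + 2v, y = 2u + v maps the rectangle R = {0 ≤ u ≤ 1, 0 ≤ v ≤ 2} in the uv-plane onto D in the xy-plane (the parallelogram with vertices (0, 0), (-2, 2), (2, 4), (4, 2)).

Compute the Jacobian determinant of (x, y) with respect to (u, v):

    ∂(x,y)/∂(u,v) = | -2  2 | = (-2)(1) - (2)(2) = -6.
                   | 2  1 |

Its absolute value is |J| = 6 (the area scaling factor).

Substituting x = -2u + 2v, y = 2u + v into the integrand,

    23x + 23y → 69v,

so the integral becomes

    ∬_R (69v) · |J| du dv = ∫_0^1 ∫_0^2 (414v) dv du.

Inner (v): 828.
Outer (u): 828.

Therefore ∬_D (23x + 23y) dx dy = 828.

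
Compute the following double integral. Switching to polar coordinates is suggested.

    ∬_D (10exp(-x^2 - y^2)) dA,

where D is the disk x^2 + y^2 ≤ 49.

The region D is 0 ≤ r ≤ 7, 0 ≤ θ ≤ 2π in polar coordinates, where x = r cos(θ), y = r sin(θ), and dA = r dr dθ.

Under the substitution, the integrand becomes 10exp(-r^2), so

    ∬_D (10exp(-x^2 - y^2)) dA = ∫_{0}^{2π} ∫_{0}^{7} (10exp(-r^2)) · r dr dθ.

Inner integral (in r): ∫_{0}^{7} (10exp(-r^2)) · r dr = 5 - 5exp(-49).

Outer integral (in θ): ∫_{0}^{2π} (5 - 5exp(-49)) dθ = -10π exp(-49) + 10π.

Therefore ∬_D (10exp(-x^2 - y^2)) dA = -10π exp(-49) + 10π.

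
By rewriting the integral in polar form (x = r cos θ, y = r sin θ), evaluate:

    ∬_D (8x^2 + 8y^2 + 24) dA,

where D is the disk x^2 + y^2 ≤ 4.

The region D is 0 ≤ r ≤ 2, 0 ≤ θ ≤ 2π in polar coordinates, where x = r cos(θ), y = r sin(θ), and dA = r dr dθ.

Under the substitution, the integrand becomes 8r^2 + 24, so

    ∬_D (8x^2 + 8y^2 + 24) dA = ∫_{0}^{2π} ∫_{0}^{2} (8r^2 + 24) · r dr dθ.

Inner integral (in r): ∫_{0}^{2} (8r^2 + 24) · r dr = 80.

Outer integral (in θ): ∫_{0}^{2π} (80) dθ = 160π.

Therefore ∬_D (8x^2 + 8y^2 + 24) dA = 160π.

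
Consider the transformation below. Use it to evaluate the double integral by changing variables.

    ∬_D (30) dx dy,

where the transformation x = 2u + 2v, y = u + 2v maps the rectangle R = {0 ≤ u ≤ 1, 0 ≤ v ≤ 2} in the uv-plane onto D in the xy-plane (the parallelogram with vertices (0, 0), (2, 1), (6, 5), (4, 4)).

Compute the Jacobian determinant of (x, y) with respect to (u, v):

    ∂(x,y)/∂(u,v) = | 2  2 | = (2)(2) - (2)(1) = 2.
                   | 1  2 |

Its absolute value is |J| = 2 (the area scaling factor).

Substituting x = 2u + 2v, y = u + 2v into the integrand,

    30 → 30,

so the integral becomes

    ∬_R (30) · |J| du dv = ∫_0^1 ∫_0^2 (60) dv du.

Inner (v): 120.
Outer (u): 120.

Therefore ∬_D (30) dx dy = 120.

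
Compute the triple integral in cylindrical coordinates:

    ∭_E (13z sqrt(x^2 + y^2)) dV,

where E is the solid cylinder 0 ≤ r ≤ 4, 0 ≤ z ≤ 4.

In cylindrical coordinates, x = r cos(θ), y = r sin(θ), z = z, and dV = r dr dθ dz.

The integrand becomes 13r z, so

    ∭_E (13z sqrt(x^2 + y^2)) dV = ∫_{0}^{2π} ∫_{0}^{4} ∫_{0}^{4} (13r z) · r dz dr dθ.

Inner (z): 104r^2.
Middle (r from 0 to 4): 6656/3.
Outer (θ): 13312π/3.

Therefore the triple integral equals 13312π/3.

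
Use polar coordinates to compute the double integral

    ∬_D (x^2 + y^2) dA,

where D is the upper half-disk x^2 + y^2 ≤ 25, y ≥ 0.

The region D is 0 ≤ r ≤ 5, 0 ≤ θ ≤ π in polar coordinates, where x = r cos(θ), y = r sin(θ), and dA = r dr dθ.

Under the substitution, the integrand becomes r^2, so

    ∬_D (x^2 + y^2) dA = ∫_{0}^{π} ∫_{0}^{5} (r^2) · r dr dθ.

Inner integral (in r): ∫_{0}^{5} (r^2) · r dr = 625/4.

Outer integral (in θ): ∫_{0}^{π} (625/4) dθ = 625π/4.

Therefore ∬_D (x^2 + y^2) dA = 625π/4.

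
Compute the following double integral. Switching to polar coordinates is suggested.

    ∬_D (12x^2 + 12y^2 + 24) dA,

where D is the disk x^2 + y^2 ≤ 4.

The region D is 0 ≤ r ≤ 2, 0 ≤ θ ≤ 2π in polar coordinates, where x = r cos(θ), y = r sin(θ), and dA = r dr dθ.

Under the substitution, the integrand becomes 12r^2 + 24, so

    ∬_D (12x^2 + 12y^2 + 24) dA = ∫_{0}^{2π} ∫_{0}^{2} (12r^2 + 24) · r dr dθ.

Inner integral (in r): ∫_{0}^{2} (12r^2 + 24) · r dr = 96.

Outer integral (in θ): ∫_{0}^{2π} (96) dθ = 192π.

Therefore ∬_D (12x^2 + 12y^2 + 24) dA = 192π.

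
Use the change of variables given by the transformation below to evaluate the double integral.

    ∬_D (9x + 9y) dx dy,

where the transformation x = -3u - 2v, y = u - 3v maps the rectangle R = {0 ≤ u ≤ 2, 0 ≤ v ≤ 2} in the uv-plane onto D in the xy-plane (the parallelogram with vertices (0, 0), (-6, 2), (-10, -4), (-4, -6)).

Compute the Jacobian determinant of (x, y) with respect to (u, v):

    ∂(x,y)/∂(u,v) = | -3  -2 | = (-3)(-3) - (-2)(1) = 11.
                   | 1  -3 |

Its absolute value is |J| = 11 (the area scaling factor).

Substituting x = -3u - 2v, y = u - 3v into the integrand,

    9x + 9y → -18u - 45v,

so the integral becomes

    ∬_R (-18u - 45v) · |J| du dv = ∫_0^2 ∫_0^2 (-198u - 495v) dv du.

Inner (v): -396u - 990.
Outer (u): -2772.

Therefore ∬_D (9x + 9y) dx dy = -2772.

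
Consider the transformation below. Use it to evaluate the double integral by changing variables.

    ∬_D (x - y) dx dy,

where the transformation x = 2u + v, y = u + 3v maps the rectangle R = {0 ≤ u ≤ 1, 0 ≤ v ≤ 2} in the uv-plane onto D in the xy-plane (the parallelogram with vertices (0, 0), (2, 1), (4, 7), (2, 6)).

Compute the Jacobian determinant of (x, y) with respect to (u, v):

    ∂(x,y)/∂(u,v) = | 2  1 | = (2)(3) - (1)(1) = 5.
                   | 1  3 |

Its absolute value is |J| = 5 (the area scaling factor).

Substituting x = 2u + v, y = u + 3v into the integrand,

    x - y → u - 2v,

so the integral becomes

    ∬_R (u - 2v) · |J| du dv = ∫_0^1 ∫_0^2 (5u - 10v) dv du.

Inner (v): 10u - 20.
Outer (u): -15.

Therefore ∬_D (x - y) dx dy = -15.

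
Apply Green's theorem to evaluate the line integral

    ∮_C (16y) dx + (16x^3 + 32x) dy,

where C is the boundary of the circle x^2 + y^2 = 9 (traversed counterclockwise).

Green's theorem converts the closed line integral into a double integral over the enclosed region D:

    ∮_C P dx + Q dy = ∬_D (∂Q/∂x - ∂P/∂y) dA.

Here P = 16y, Q = 16x^3 + 32x, so

    ∂Q/∂x = 48x^2 + 32,    ∂P/∂y = 16,
    ∂Q/∂x - ∂P/∂y = 48x^2 + 16.

D is the region x^2 + y^2 ≤ 9. Evaluating the double integral:

In polar coordinates (x = r cos θ, y = r sin θ, dA = r dr dθ) the integrand becomes 48r^2cos(θ)^2 + 16, so

    ∬_D (48x^2 + 16) dA = ∫_0^{2π} ∫_0^{3} (48r^2cos(θ)^2 + 16) · r dr dθ.

Inner (r from 0 to 3): 972cos(θ)^2 + 72.
Outer (θ from 0 to 2π): 1116π.

Therefore ∮_C P dx + Q dy = 1116π.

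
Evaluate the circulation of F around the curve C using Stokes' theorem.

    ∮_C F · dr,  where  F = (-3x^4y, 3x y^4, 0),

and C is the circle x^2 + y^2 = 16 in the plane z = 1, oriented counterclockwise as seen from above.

Let S be the flat disk x^2 + y^2 ≤ 16 in the plane z = 1, with upward unit normal n̂ = ẑ. By Stokes' theorem,

    ∮_C F · dr = ∬_S (∇ × F) · n̂ dS = ∬_D (curl F)_z dA,

where D is the disk x^2 + y^2 ≤ 16.

Compute the curl of F = (-3x^4y, 3x y^4, 0):
    (∇ × F)_x = ∂F_z/∂y - ∂F_y/∂z = 0,
    (∇ × F)_y = ∂F_x/∂z - ∂F_z/∂x = 0,
    (∇ × F)_z = ∂F_y/∂x - ∂F_x/∂y = 3x^4 + 3y^4.

On z = 1, (curl F)_z = 3x^4 + 3y^4.

Convert to polar (x = r cos θ, y = r sin θ, dA = r dr dθ); the integrand becomes 3r^4(sin(θ)^4 + cos(θ)^4), so

    ∬_D (curl F)_z dA = ∫_0^{2π} ∫_0^{4} (3r^4(sin(θ)^4 + cos(θ)^4)) · r dr dθ.

Inner (r from 0 to 4): 2048sin(θ)^4 + 2048cos(θ)^4.
Outer (θ from 0 to 2π): 3072π.

Therefore ∮_C F · dr = 3072π.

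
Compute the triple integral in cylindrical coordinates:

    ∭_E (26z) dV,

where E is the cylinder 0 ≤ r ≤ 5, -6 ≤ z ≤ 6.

In cylindrical coordinates, x = r cos(θ), y = r sin(θ), z = z, and dV = r dr dθ dz.

The integrand becomes 26z, so

    ∭_E (26z) dV = ∫_{0}^{2π} ∫_{0}^{5} ∫_{-6}^{6} (26z) · r dz dr dθ.

Inner (z): 0.
Middle (r from 0 to 5): 0.
Outer (θ): 0.

Therefore the triple integral equals 0.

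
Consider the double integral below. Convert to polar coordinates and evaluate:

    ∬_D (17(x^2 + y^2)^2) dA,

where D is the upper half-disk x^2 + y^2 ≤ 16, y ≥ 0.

The region D is 0 ≤ r ≤ 4, 0 ≤ θ ≤ π in polar coordinates, where x = r cos(θ), y = r sin(θ), and dA = r dr dθ.

Under the substitution, the integrand becomes 17r^4, so

    ∬_D (17(x^2 + y^2)^2) dA = ∫_{0}^{π} ∫_{0}^{4} (17r^4) · r dr dθ.

Inner integral (in r): ∫_{0}^{4} (17r^4) · r dr = 34816/3.

Outer integral (in θ): ∫_{0}^{π} (34816/3) dθ = 34816π/3.

Therefore ∬_D (17(x^2 + y^2)^2) dA = 34816π/3.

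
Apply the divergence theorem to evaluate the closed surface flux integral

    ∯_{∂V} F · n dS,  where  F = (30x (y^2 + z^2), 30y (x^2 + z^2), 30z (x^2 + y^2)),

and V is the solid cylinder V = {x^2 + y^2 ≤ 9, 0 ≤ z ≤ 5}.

By the divergence theorem,

    ∯_{∂V} F · n dS = ∭_V (∇ · F) dV.

Compute the divergence:
    ∇ · F = ∂F_x/∂x + ∂F_y/∂y + ∂F_z/∂z = 30y^2 + 30z^2 + 30x^2 + 30z^2 + 30x^2 + 30y^2 = 60x^2 + 60y^2 + 60z^2.

In cylindrical coordinates, x = r cos(θ), y = r sin(θ), z = z, dV = r dr dθ dz, with 0 ≤ r ≤ 3, 0 ≤ θ ≤ 2π, 0 ≤ z ≤ 5.

The integrand, after substitution and multiplying by the volume element, becomes (60r^2 + 60z^2) · r, so

    ∭_V (∇·F) dV = ∫_0^{2π} ∫_0^{3} ∫_0^{5} (60r^2 + 60z^2) · r dz dr dθ.

Inner (z from 0 to 5): 300r^3 + 2500r.
Middle (r from 0 to 3): 17325.
Outer (θ from 0 to 2π): 34650π.

Therefore ∯_{∂V} F · n dS = 34650π.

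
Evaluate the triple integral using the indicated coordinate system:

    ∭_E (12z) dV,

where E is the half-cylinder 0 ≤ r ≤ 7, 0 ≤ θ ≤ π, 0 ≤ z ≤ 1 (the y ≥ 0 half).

In cylindrical coordinates, x = r cos(θ), y = r sin(θ), z = z, and dV = r dr dθ dz.

The integrand becomes 12z, so

    ∭_E (12z) dV = ∫_{0}^{π} ∫_{0}^{7} ∫_{0}^{1} (12z) · r dz dr dθ.

Inner (z): 6r.
Middle (r from 0 to 7): 147.
Outer (θ): 147π.

Therefore the triple integral equals 147π.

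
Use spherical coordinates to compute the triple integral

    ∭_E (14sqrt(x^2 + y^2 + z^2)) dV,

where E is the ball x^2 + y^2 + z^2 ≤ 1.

In spherical coordinates, x = ρ sin(φ) cos(θ), y = ρ sin(φ) sin(θ), z = ρ cos(φ), and dV = ρ^2 sin(φ) dρ dφ dθ.

The integrand becomes 14ρ, so

    ∭_E (14sqrt(x^2 + y^2 + z^2)) dV = ∫_{0}^{2π} ∫_{0}^{π} ∫_{0}^{1} (14ρ) · ρ^2 sin(φ) dρ dφ dθ.

Inner (ρ): 7sin(φ)/2.
Middle (φ): 7.
Outer (θ): 14π.

Therefore the triple integral equals 14π.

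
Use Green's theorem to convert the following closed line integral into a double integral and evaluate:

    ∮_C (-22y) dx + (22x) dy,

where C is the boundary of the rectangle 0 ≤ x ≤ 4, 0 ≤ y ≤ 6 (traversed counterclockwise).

Green's theorem converts the closed line integral into a double integral over the enclosed region D:

    ∮_C P dx + Q dy = ∬_D (∂Q/∂x - ∂P/∂y) dA.

Here P = -22y, Q = 22x, so

    ∂Q/∂x = 22,    ∂P/∂y = -22,
    ∂Q/∂x - ∂P/∂y = 44.

D is the region 0 ≤ x ≤ 4, 0 ≤ y ≤ 6. Evaluating the double integral:

    ∬_D (44) dA = ∫_0^{4} ∫_0^{6} (44) dy dx.

Inner (y from 0 to 6): 264.
Outer (x from 0 to 4): 1056.

Therefore ∮_C P dx + Q dy = 1056.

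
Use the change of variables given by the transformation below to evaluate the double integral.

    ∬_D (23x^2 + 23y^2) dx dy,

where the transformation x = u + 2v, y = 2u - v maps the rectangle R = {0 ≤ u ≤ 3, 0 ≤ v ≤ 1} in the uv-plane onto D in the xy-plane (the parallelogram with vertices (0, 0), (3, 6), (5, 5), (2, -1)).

Compute the Jacobian determinant of (x, y) with respect to (u, v):

    ∂(x,y)/∂(u,v) = | 1  2 | = (1)(-1) - (2)(2) = -5.
                   | 2  -1 |

Its absolute value is |J| = 5 (the area scaling factor).

Substituting x = u + 2v, y = 2u - v into the integrand,

    23x^2 + 23y^2 → 115u^2 + 115v^2,

so the integral becomes

    ∬_R (115u^2 + 115v^2) · |J| du dv = ∫_0^3 ∫_0^1 (575u^2 + 575v^2) dv du.

Inner (v): 575u^2 + 575/3.
Outer (u): 5750.

Therefore ∬_D (23x^2 + 23y^2) dx dy = 5750.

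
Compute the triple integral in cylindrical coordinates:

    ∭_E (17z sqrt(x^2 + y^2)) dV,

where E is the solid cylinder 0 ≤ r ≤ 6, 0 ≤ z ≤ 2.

In cylindrical coordinates, x = r cos(θ), y = r sin(θ), z = z, and dV = r dr dθ dz.

The integrand becomes 17r z, so

    ∭_E (17z sqrt(x^2 + y^2)) dV = ∫_{0}^{2π} ∫_{0}^{6} ∫_{0}^{2} (17r z) · r dz dr dθ.

Inner (z): 34r^2.
Middle (r from 0 to 6): 2448.
Outer (θ): 4896π.

Therefore the triple integral equals 4896π.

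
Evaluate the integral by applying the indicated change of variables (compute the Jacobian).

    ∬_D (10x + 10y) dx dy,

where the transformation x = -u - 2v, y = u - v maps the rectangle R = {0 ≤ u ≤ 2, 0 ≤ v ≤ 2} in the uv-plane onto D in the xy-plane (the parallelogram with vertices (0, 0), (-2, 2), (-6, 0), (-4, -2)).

Compute the Jacobian determinant of (x, y) with respect to (u, v):

    ∂(x,y)/∂(u,v) = | -1  -2 | = (-1)(-1) - (-2)(1) = 3.
                   | 1  -1 |

Its absolute value is |J| = 3 (the area scaling factor).

Substituting x = -u - 2v, y = u - v into the integrand,

    10x + 10y → -30v,

so the integral becomes

    ∬_R (-30v) · |J| du dv = ∫_0^2 ∫_0^2 (-90v) dv du.

Inner (v): -180.
Outer (u): -360.

Therefore ∬_D (10x + 10y) dx dy = -360.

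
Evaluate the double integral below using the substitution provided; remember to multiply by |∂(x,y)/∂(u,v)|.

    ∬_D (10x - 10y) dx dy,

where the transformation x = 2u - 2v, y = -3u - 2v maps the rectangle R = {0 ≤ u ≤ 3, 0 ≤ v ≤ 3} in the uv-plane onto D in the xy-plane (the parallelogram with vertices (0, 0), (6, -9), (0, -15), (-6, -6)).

Compute the Jacobian determinant of (x, y) with respect to (u, v):

    ∂(x,y)/∂(u,v) = | 2  -2 | = (2)(-2) - (-2)(-3) = -10.
                   | -3  -2 |

Its absolute value is |J| = 10 (the area scaling factor).

Substituting x = 2u - 2v, y = -3u - 2v into the integrand,

    10x - 10y → 50u,

so the integral becomes

    ∬_R (50u) · |J| du dv = ∫_0^3 ∫_0^3 (500u) dv du.

Inner (v): 1500u.
Outer (u): 6750.

Therefore ∬_D (10x - 10y) dx dy = 6750.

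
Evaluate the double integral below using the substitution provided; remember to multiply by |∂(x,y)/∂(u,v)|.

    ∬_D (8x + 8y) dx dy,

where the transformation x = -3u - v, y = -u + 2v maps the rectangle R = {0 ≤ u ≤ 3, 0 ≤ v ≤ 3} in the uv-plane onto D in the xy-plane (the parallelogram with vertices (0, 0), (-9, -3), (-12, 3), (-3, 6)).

Compute the Jacobian determinant of (x, y) with respect to (u, v):

    ∂(x,y)/∂(u,v) = | -3  -1 | = (-3)(2) - (-1)(-1) = -7.
                   | -1  2 |

Its absolute value is |J| = 7 (the area scaling factor).

Substituting x = -3u - v, y = -u + 2v into the integrand,

    8x + 8y → -32u + 8v,

so the integral becomes

    ∬_R (-32u + 8v) · |J| du dv = ∫_0^3 ∫_0^3 (-224u + 56v) dv du.

Inner (v): 252 - 672u.
Outer (u): -2268.

Therefore ∬_D (8x + 8y) dx dy = -2268.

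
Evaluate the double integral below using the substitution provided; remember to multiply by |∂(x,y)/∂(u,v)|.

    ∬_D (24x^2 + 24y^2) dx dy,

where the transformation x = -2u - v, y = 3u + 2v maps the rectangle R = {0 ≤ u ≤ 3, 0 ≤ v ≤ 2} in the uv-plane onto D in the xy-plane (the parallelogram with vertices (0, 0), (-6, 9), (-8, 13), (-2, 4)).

Compute the Jacobian determinant of (x, y) with respect to (u, v):

    ∂(x,y)/∂(u,v) = | -2  -1 | = (-2)(2) - (-1)(3) = -1.
                   | 3  2 |

Its absolute value is |J| = 1 (the area scaling factor).

Substituting x = -2u - v, y = 3u + 2v into the integrand,

    24x^2 + 24y^2 → 312u^2 + 384u v + 120v^2,

so the integral becomes

    ∬_R (312u^2 + 384u v + 120v^2) · |J| du dv = ∫_0^3 ∫_0^2 (312u^2 + 384u v + 120v^2) dv du.

Inner (v): 624u^2 + 768u + 320.
Outer (u): 10032.

Therefore ∬_D (24x^2 + 24y^2) dx dy = 10032.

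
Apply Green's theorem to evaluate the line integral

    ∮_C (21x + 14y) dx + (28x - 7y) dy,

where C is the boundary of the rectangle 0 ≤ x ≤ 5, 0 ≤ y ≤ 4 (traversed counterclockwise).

Green's theorem converts the closed line integral into a double integral over the enclosed region D:

    ∮_C P dx + Q dy = ∬_D (∂Q/∂x - ∂P/∂y) dA.

Here P = 21x + 14y, Q = 28x - 7y, so

    ∂Q/∂x = 28,    ∂P/∂y = 14,
    ∂Q/∂x - ∂P/∂y = 14.

D is the region 0 ≤ x ≤ 5, 0 ≤ y ≤ 4. Evaluating the double integral:

    ∬_D (14) dA = ∫_0^{5} ∫_0^{4} (14) dy dx.

Inner (y from 0 to 4): 56.
Outer (x from 0 to 5): 280.

Therefore ∮_C P dx + Q dy = 280.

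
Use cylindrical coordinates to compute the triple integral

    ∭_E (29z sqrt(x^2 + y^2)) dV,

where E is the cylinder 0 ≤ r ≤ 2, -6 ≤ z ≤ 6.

In cylindrical coordinates, x = r cos(θ), y = r sin(θ), z = z, and dV = r dr dθ dz.

The integrand becomes 29r z, so

    ∭_E (29z sqrt(x^2 + y^2)) dV = ∫_{0}^{2π} ∫_{0}^{2} ∫_{-6}^{6} (29r z) · r dz dr dθ.

Inner (z): 0.
Middle (r from 0 to 2): 0.
Outer (θ): 0.

Therefore the triple integral equals 0.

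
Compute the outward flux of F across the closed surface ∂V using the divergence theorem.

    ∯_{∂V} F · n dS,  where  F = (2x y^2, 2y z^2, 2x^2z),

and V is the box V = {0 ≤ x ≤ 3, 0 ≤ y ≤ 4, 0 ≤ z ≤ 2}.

By the divergence theorem,

    ∯_{∂V} F · n dS = ∭_V (∇ · F) dV.

Compute the divergence:
    ∇ · F = ∂F_x/∂x + ∂F_y/∂y + ∂F_z/∂z = 2y^2 + 2z^2 + 2x^2 = 2x^2 + 2y^2 + 2z^2.

V is a rectangular box, so dV = dx dy dz with 0 ≤ x ≤ 3, 0 ≤ y ≤ 4, 0 ≤ z ≤ 2.

Integrate (2x^2 + 2y^2 + 2z^2) over V as an iterated integral:

    ∭_V (∇·F) dV = ∫_0^{3} ∫_0^{4} ∫_0^{2} (2x^2 + 2y^2 + 2z^2) dz dy dx.

Inner (z from 0 to 2): 4x^2 + 4y^2 + 16/3.
Middle (y from 0 to 4): 16x^2 + 320/3.
Outer (x from 0 to 3): 464.

Therefore ∯_{∂V} F · n dS = 464.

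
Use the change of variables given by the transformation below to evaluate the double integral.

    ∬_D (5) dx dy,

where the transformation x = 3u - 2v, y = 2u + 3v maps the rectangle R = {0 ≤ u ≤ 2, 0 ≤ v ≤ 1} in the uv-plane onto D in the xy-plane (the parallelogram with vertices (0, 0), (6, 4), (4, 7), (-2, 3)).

Compute the Jacobian determinant of (x, y) with respect to (u, v):

    ∂(x,y)/∂(u,v) = | 3  -2 | = (3)(3) - (-2)(2) = 13.
                   | 2  3 |

Its absolute value is |J| = 13 (the area scaling factor).

Substituting x = 3u - 2v, y = 2u + 3v into the integrand,

    5 → 5,

so the integral becomes

    ∬_R (5) · |J| du dv = ∫_0^2 ∫_0^1 (65) dv du.

Inner (v): 65.
Outer (u): 130.

Therefore ∬_D (5) dx dy = 130.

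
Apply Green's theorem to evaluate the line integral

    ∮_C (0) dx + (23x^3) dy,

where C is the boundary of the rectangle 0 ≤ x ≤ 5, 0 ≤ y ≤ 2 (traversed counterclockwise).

Green's theorem converts the closed line integral into a double integral over the enclosed region D:

    ∮_C P dx + Q dy = ∬_D (∂Q/∂x - ∂P/∂y) dA.

Here P = 0, Q = 23x^3, so

    ∂Q/∂x = 69x^2,    ∂P/∂y = 0,
    ∂Q/∂x - ∂P/∂y = 69x^2.

D is the region 0 ≤ x ≤ 5, 0 ≤ y ≤ 2. Evaluating the double integral:

    ∬_D (69x^2) dA = ∫_0^{5} ∫_0^{2} (69x^2) dy dx.

Inner (y from 0 to 2): 138x^2.
Outer (x from 0 to 5): 5750.

Therefore ∮_C P dx + Q dy = 5750.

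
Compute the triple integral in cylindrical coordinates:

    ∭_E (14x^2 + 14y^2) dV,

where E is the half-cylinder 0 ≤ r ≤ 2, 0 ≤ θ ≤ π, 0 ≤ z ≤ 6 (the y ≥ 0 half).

In cylindrical coordinates, x = r cos(θ), y = r sin(θ), z = z, and dV = r dr dθ dz.

The integrand becomes 14r^2, so

    ∭_E (14x^2 + 14y^2) dV = ∫_{0}^{π} ∫_{0}^{2} ∫_{0}^{6} (14r^2) · r dz dr dθ.

Inner (z): 84r^3.
Middle (r from 0 to 2): 336.
Outer (θ): 336π.

Therefore the triple integral equals 336π.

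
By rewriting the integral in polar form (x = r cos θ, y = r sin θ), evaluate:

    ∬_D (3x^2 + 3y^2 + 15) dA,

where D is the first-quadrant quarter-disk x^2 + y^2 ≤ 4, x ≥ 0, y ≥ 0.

The region D is 0 ≤ r ≤ 2, 0 ≤ θ ≤ π/2 in polar coordinates, where x = r cos(θ), y = r sin(θ), and dA = r dr dθ.

Under the substitution, the integrand becomes 3r^2 + 15, so

    ∬_D (3x^2 + 3y^2 + 15) dA = ∫_{0}^{π/2} ∫_{0}^{2} (3r^2 + 15) · r dr dθ.

Inner integral (in r): ∫_{0}^{2} (3r^2 + 15) · r dr = 42.

Outer integral (in θ): ∫_{0}^{π/2} (42) dθ = 21π.

Therefore ∬_D (3x^2 + 3y^2 + 15) dA = 21π.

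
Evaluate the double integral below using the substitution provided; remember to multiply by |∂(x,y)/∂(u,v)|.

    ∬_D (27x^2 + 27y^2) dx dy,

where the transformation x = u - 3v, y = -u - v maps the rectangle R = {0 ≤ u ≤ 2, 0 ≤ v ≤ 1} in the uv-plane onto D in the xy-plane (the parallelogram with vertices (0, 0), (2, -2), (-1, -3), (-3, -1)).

Compute the Jacobian determinant of (x, y) with respect to (u, v):

    ∂(x,y)/∂(u,v) = | 1  -3 | = (1)(-1) - (-3)(-1) = -4.
                   | -1  -1 |

Its absolute value is |J| = 4 (the area scaling factor).

Substituting x = u - 3v, y = -u - v into the integrand,

    27x^2 + 27y^2 → 54u^2 - 108u v + 270v^2,

so the integral becomes

    ∬_R (54u^2 - 108u v + 270v^2) · |J| du dv = ∫_0^2 ∫_0^1 (216u^2 - 432u v + 1080v^2) dv du.

Inner (v): 216u^2 - 216u + 360.
Outer (u): 864.

Therefore ∬_D (27x^2 + 27y^2) dx dy = 864.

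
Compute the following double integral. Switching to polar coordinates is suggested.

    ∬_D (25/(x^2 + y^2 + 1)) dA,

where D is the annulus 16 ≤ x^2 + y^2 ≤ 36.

The region D is 4 ≤ r ≤ 6, 0 ≤ θ ≤ 2π in polar coordinates, where x = r cos(θ), y = r sin(θ), and dA = r dr dθ.

Under the substitution, the integrand becomes 25/(r^2 + 1), so

    ∬_D (25/(x^2 + y^2 + 1)) dA = ∫_{0}^{2π} ∫_{4}^{6} (25/(r^2 + 1)) · r dr dθ.

Inner integral (in r): ∫_{4}^{6} (25/(r^2 + 1)) · r dr = log(6582952005840035281sqrt(629)/9904578032905937).

Outer integral (in θ): ∫_{0}^{2π} (log(6582952005840035281sqrt(629)/9904578032905937)) dθ = log((6582952005840035281sqrt(629)/9904578032905937)^(2π)).

Therefore ∬_D (25/(x^2 + y^2 + 1)) dA = log((6582952005840035281sqrt(629)/9904578032905937)^(2π)).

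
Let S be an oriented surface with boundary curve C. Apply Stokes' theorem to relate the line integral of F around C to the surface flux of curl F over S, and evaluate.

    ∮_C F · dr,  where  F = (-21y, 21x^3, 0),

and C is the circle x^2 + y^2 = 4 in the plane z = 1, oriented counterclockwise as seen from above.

Let S be the flat disk x^2 + y^2 ≤ 4 in the plane z = 1, with upward unit normal n̂ = ẑ. By Stokes' theorem,

    ∮_C F · dr = ∬_S (∇ × F) · n̂ dS = ∬_D (curl F)_z dA,

where D is the disk x^2 + y^2 ≤ 4.

Compute the curl of F = (-21y, 21x^3, 0):
    (∇ × F)_x = ∂F_z/∂y - ∂F_y/∂z = 0,
    (∇ × F)_y = ∂F_x/∂z - ∂F_z/∂x = 0,
    (∇ × F)_z = ∂F_y/∂x - ∂F_x/∂y = 63x^2 + 21.

On z = 1, (curl F)_z = 63x^2 + 21.

Convert to polar (x = r cos θ, y = r sin θ, dA = r dr dθ); the integrand becomes 63r^2cos(θ)^2 + 21, so

    ∬_D (curl F)_z dA = ∫_0^{2π} ∫_0^{2} (63r^2cos(θ)^2 + 21) · r dr dθ.

Inner (r from 0 to 2): 252cos(θ)^2 + 42.
Outer (θ from 0 to 2π): 336π.

Therefore ∮_C F · dr = 336π.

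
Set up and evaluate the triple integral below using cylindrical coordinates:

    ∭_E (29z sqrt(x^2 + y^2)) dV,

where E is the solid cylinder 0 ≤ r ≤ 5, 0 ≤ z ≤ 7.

In cylindrical coordinates, x = r cos(θ), y = r sin(θ), z = z, and dV = r dr dθ dz.

The integrand becomes 29r z, so

    ∭_E (29z sqrt(x^2 + y^2)) dV = ∫_{0}^{2π} ∫_{0}^{5} ∫_{0}^{7} (29r z) · r dz dr dθ.

Inner (z): 1421r^2/2.
Middle (r from 0 to 5): 177625/6.
Outer (θ): 177625π/3.

Therefore the triple integral equals 177625π/3.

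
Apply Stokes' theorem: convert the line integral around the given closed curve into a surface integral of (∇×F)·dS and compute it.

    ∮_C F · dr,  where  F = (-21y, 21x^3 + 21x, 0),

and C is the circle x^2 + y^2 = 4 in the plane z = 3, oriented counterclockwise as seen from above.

Let S be the flat disk x^2 + y^2 ≤ 4 in the plane z = 3, with upward unit normal n̂ = ẑ. By Stokes' theorem,

    ∮_C F · dr = ∬_S (∇ × F) · n̂ dS = ∬_D (curl F)_z dA,

where D is the disk x^2 + y^2 ≤ 4.

Compute the curl of F = (-21y, 21x^3 + 21x, 0):
    (∇ × F)_x = ∂F_z/∂y - ∂F_y/∂z = 0,
    (∇ × F)_y = ∂F_x/∂z - ∂F_z/∂x = 0,
    (∇ × F)_z = ∂F_y/∂x - ∂F_x/∂y = 63x^2 + 42.

On z = 3, (curl F)_z = 63x^2 + 42.

Convert to polar (x = r cos θ, y = r sin θ, dA = r dr dθ); the integrand becomes 63r^2cos(θ)^2 + 42, so

    ∬_D (curl F)_z dA = ∫_0^{2π} ∫_0^{2} (63r^2cos(θ)^2 + 42) · r dr dθ.

Inner (r from 0 to 2): 252cos(θ)^2 + 84.
Outer (θ from 0 to 2π): 420π.

Therefore ∮_C F · dr = 420π.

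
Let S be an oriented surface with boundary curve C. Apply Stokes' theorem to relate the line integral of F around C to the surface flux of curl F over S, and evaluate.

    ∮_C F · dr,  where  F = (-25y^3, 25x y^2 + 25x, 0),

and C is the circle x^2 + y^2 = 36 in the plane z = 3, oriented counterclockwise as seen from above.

Let S be the flat disk x^2 + y^2 ≤ 36 in the plane z = 3, with upward unit normal n̂ = ẑ. By Stokes' theorem,

    ∮_C F · dr = ∬_S (∇ × F) · n̂ dS = ∬_D (curl F)_z dA,

where D is the disk x^2 + y^2 ≤ 36.

Compute the curl of F = (-25y^3, 25x y^2 + 25x, 0):
    (∇ × F)_x = ∂F_z/∂y - ∂F_y/∂z = 0,
    (∇ × F)_y = ∂F_x/∂z - ∂F_z/∂x = 0,
    (∇ × F)_z = ∂F_y/∂x - ∂F_x/∂y = 100y^2 + 25.

On z = 3, (curl F)_z = 100y^2 + 25.

Convert to polar (x = r cos θ, y = r sin θ, dA = r dr dθ); the integrand becomes 100r^2sin(θ)^2 + 25, so

    ∬_D (curl F)_z dA = ∫_0^{2π} ∫_0^{6} (100r^2sin(θ)^2 + 25) · r dr dθ.

Inner (r from 0 to 6): 32400sin(θ)^2 + 450.
Outer (θ from 0 to 2π): 33300π.

Therefore ∮_C F · dr = 33300π.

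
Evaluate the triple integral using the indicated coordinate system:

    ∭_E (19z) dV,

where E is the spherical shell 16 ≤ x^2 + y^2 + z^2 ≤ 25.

In spherical coordinates, x = ρ sin(φ) cos(θ), y = ρ sin(φ) sin(θ), z = ρ cos(φ), and dV = ρ^2 sin(φ) dρ dφ dθ.

The integrand becomes 19ρ cos(φ), so

    ∭_E (19z) dV = ∫_{0}^{2π} ∫_{0}^{π} ∫_{4}^{5} (19ρ cos(φ)) · ρ^2 sin(φ) dρ dφ dθ.

Inner (ρ): 7011sin(2φ)/8.
Middle (φ): 0.
Outer (θ): 0.

Therefore the triple integral equals 0.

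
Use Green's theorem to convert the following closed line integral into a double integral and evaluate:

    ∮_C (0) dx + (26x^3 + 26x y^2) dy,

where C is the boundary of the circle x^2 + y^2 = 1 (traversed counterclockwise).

Green's theorem converts the closed line integral into a double integral over the enclosed region D:

    ∮_C P dx + Q dy = ∬_D (∂Q/∂x - ∂P/∂y) dA.

Here P = 0, Q = 26x^3 + 26x y^2, so

    ∂Q/∂x = 78x^2 + 26y^2,    ∂P/∂y = 0,
    ∂Q/∂x - ∂P/∂y = 78x^2 + 26y^2.

D is the region x^2 + y^2 ≤ 1. Evaluating the double integral:

In polar coordinates (x = r cos θ, y = r sin θ, dA = r dr dθ) the integrand becomes 26r^2(cos(2θ) + 2), so

    ∬_D (78x^2 + 26y^2) dA = ∫_0^{2π} ∫_0^{1} (26r^2(cos(2θ) + 2)) · r dr dθ.

Inner (r from 0 to 1): 39/2 - 13sin(θ)^2.
Outer (θ from 0 to 2π): 26π.

Therefore ∮_C P dx + Q dy = 26π.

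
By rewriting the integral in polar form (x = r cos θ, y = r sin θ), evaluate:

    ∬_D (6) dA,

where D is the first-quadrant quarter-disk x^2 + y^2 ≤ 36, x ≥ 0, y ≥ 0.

The region D is 0 ≤ r ≤ 6, 0 ≤ θ ≤ π/2 in polar coordinates, where x = r cos(θ), y = r sin(θ), and dA = r dr dθ.

Under the substitution, the integrand becomes 6, so

    ∬_D (6) dA = ∫_{0}^{π/2} ∫_{0}^{6} (6) · r dr dθ.

Inner integral (in r): ∫_{0}^{6} (6) · r dr = 108.

Outer integral (in θ): ∫_{0}^{π/2} (108) dθ = 54π.

Therefore ∬_D (6) dA = 54π.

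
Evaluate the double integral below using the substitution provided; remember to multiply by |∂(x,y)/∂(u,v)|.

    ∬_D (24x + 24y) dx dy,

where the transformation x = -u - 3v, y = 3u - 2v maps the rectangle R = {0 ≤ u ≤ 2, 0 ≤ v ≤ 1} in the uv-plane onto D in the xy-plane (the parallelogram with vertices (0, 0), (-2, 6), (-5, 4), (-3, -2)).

Compute the Jacobian determinant of (x, y) with respect to (u, v):

    ∂(x,y)/∂(u,v) = | -1  -3 | = (-1)(-2) - (-3)(3) = 11.
                   | 3  -2 |

Its absolute value is |J| = 11 (the area scaling factor).

Substituting x = -u - 3v, y = 3u - 2v into the integrand,

    24x + 24y → 48u - 120v,

so the integral becomes

    ∬_R (48u - 120v) · |J| du dv = ∫_0^2 ∫_0^1 (528u - 1320v) dv du.

Inner (v): 528u - 660.
Outer (u): -264.

Therefore ∬_D (24x + 24y) dx dy = -264.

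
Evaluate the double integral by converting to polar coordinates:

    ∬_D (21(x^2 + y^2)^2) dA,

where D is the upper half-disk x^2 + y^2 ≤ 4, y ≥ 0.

The region D is 0 ≤ r ≤ 2, 0 ≤ θ ≤ π in polar coordinates, where x = r cos(θ), y = r sin(θ), and dA = r dr dθ.

Under the substitution, the integrand becomes 21r^4, so

    ∬_D (21(x^2 + y^2)^2) dA = ∫_{0}^{π} ∫_{0}^{2} (21r^4) · r dr dθ.

Inner integral (in r): ∫_{0}^{2} (21r^4) · r dr = 224.

Outer integral (in θ): ∫_{0}^{π} (224) dθ = 224π.

Therefore ∬_D (21(x^2 + y^2)^2) dA = 224π.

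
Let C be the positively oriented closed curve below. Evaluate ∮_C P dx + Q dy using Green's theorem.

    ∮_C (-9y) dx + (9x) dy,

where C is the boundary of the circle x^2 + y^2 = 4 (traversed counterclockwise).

Green's theorem converts the closed line integral into a double integral over the enclosed region D:

    ∮_C P dx + Q dy = ∬_D (∂Q/∂x - ∂P/∂y) dA.

Here P = -9y, Q = 9x, so

    ∂Q/∂x = 9,    ∂P/∂y = -9,
    ∂Q/∂x - ∂P/∂y = 18.

D is the region x^2 + y^2 ≤ 4. Evaluating the double integral:

In polar coordinates (x = r cos θ, y = r sin θ, dA = r dr dθ) the integrand becomes 18, so

    ∬_D (18) dA = ∫_0^{2π} ∫_0^{2} (18) · r dr dθ.

Inner (r from 0 to 2): 36.
Outer (θ from 0 to 2π): 72π.

Therefore ∮_C P dx + Q dy = 72π.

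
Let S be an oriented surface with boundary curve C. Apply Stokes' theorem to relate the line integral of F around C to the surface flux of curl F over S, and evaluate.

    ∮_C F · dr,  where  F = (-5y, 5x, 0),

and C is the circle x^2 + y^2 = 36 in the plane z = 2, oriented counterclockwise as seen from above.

Let S be the flat disk x^2 + y^2 ≤ 36 in the plane z = 2, with upward unit normal n̂ = ẑ. By Stokes' theorem,

    ∮_C F · dr = ∬_S (∇ × F) · n̂ dS = ∬_D (curl F)_z dA,

where D is the disk x^2 + y^2 ≤ 36.

Compute the curl of F = (-5y, 5x, 0):
    (∇ × F)_x = ∂F_z/∂y - ∂F_y/∂z = 0,
    (∇ × F)_y = ∂F_x/∂z - ∂F_z/∂x = 0,
    (∇ × F)_z = ∂F_y/∂x - ∂F_x/∂y = 10.

On z = 2, (curl F)_z = 10.

Convert to polar (x = r cos θ, y = r sin θ, dA = r dr dθ); the integrand becomes 10, so

    ∬_D (curl F)_z dA = ∫_0^{2π} ∫_0^{6} (10) · r dr dθ.

Inner (r from 0 to 6): 180.
Outer (θ from 0 to 2π): 360π.

Therefore ∮_C F · dr = 360π.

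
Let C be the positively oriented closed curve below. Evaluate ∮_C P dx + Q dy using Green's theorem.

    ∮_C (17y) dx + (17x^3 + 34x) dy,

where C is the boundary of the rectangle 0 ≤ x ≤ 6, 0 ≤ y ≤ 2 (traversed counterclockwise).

Green's theorem converts the closed line integral into a double integral over the enclosed region D:

    ∮_C P dx + Q dy = ∬_D (∂Q/∂x - ∂P/∂y) dA.

Here P = 17y, Q = 17x^3 + 34x, so

    ∂Q/∂x = 51x^2 + 34,    ∂P/∂y = 17,
    ∂Q/∂x - ∂P/∂y = 51x^2 + 17.

D is the region 0 ≤ x ≤ 6, 0 ≤ y ≤ 2. Evaluating the double integral:

    ∬_D (51x^2 + 17) dA = ∫_0^{6} ∫_0^{2} (51x^2 + 17) dy dx.

Inner (y from 0 to 2): 102x^2 + 34.
Outer (x from 0 to 6): 7548.

Therefore ∮_C P dx + Q dy = 7548.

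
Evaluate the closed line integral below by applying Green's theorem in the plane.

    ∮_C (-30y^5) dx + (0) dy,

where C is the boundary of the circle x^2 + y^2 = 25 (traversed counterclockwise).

Green's theorem converts the closed line integral into a double integral over the enclosed region D:

    ∮_C P dx + Q dy = ∬_D (∂Q/∂x - ∂P/∂y) dA.

Here P = -30y^5, Q = 0, so

    ∂Q/∂x = 0,    ∂P/∂y = -150y^4,
    ∂Q/∂x - ∂P/∂y = 150y^4.

D is the region x^2 + y^2 ≤ 25. Evaluating the double integral:

In polar coordinates (x = r cos θ, y = r sin θ, dA = r dr dθ) the integrand becomes 150r^4sin(θ)^4, so

    ∬_D (150y^4) dA = ∫_0^{2π} ∫_0^{5} (150r^4sin(θ)^4) · r dr dθ.

Inner (r from 0 to 5): 390625sin(θ)^4.
Outer (θ from 0 to 2π): 1171875π/4.

Therefore ∮_C P dx + Q dy = 1171875π/4.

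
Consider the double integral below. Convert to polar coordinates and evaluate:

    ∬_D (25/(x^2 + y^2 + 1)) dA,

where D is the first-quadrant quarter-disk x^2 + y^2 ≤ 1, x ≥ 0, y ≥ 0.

The region D is 0 ≤ r ≤ 1, 0 ≤ θ ≤ π/2 in polar coordinates, where x = r cos(θ), y = r sin(θ), and dA = r dr dθ.

Under the substitution, the integrand becomes 25/(r^2 + 1), so

    ∬_D (25/(x^2 + y^2 + 1)) dA = ∫_{0}^{π/2} ∫_{0}^{1} (25/(r^2 + 1)) · r dr dθ.

Inner integral (in r): ∫_{0}^{1} (25/(r^2 + 1)) · r dr = 25log(2)/2.

Outer integral (in θ): ∫_{0}^{π/2} (25log(2)/2) dθ = 25π log(2)/4.

Therefore ∬_D (25/(x^2 + y^2 + 1)) dA = 25π log(2)/4.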